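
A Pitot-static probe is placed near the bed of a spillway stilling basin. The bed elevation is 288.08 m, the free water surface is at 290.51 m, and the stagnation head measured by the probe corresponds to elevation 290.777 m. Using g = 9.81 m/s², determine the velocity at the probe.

v ≈ 2.29 m/s

Near the bed, under hydrostatic conditions, the piezometric head (z + ψ) equals the free-surface elevation, 290.51 m.
Velocity head = total − piezometric = 290.777 − 290.51 = 0.267 m.
v = √(2g·h_v) = √(2 × 9.81 × 0.267) = 2.29 m/s.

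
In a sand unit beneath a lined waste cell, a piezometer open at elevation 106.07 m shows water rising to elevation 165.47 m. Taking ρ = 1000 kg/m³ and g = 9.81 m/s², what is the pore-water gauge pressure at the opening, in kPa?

Pressure head ψ = h − z = 165.47 − 106.07 = 59.40 m.
P = ρgψ = 1000 × 9.81 × 59.40 = 582714 Pa ≈ 583 kPa.

P ≈ 583 kPa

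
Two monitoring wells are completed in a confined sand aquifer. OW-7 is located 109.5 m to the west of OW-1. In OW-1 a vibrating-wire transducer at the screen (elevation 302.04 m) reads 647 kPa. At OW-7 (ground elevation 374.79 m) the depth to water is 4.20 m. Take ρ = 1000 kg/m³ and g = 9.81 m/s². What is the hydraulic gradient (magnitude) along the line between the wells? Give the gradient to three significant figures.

i ≈ 0.0237

Pressure head at OW-1: ψ = P/(ρg) = 647×1000 / (1000 × 9.81) = 65.95 m.
Total head at OW-1: h = z + ψ = 302.04 + 65.95 = 367.99 m.
Total head at OW-7: h = 374.79 − 4.20 = 370.59 m.
Head difference: h(OW-1) − h(OW-7) = 367.99 − 370.59 = -2.60 m.
Hydraulic gradient: i = |Δh| / L = 2.60 / 109.5 = 0.0237.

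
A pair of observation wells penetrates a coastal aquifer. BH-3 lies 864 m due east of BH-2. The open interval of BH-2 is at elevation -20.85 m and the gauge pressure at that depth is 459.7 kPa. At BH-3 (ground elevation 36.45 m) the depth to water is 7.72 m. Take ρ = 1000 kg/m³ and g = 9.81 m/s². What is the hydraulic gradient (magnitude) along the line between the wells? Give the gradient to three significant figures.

Pressure head at BH-2: ψ = P/(ρg) = 459.7×1000 / (1000 × 9.81) = 46.86 m.
Total head at BH-2: h = z + ψ = -20.85 + 46.86 = 26.01 m.
Total head at BH-3: h = 36.45 − 7.72 = 28.73 m.
Head difference: h(BH-2) − h(BH-3) = 26.01 − 28.73 = -2.72 m.
Hydraulic gradient: i = |Δh| / L = 2.72 / 864 = 0.00315.

i ≈ 0.00315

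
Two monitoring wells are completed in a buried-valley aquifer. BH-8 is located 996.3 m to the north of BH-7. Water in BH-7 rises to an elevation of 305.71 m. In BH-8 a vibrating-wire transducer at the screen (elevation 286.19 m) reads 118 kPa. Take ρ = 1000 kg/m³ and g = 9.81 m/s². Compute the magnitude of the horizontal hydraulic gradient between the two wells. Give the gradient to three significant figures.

Total head at BH-7: h = 305.71 m (water level in the piezometer is the total head).
Pressure head at BH-8: ψ = P/(ρg) = 118×1000 / (1000 × 9.81) = 12.03 m.
Total head at BH-8: h = z + ψ = 286.19 + 12.03 = 298.22 m.
Head difference: h(BH-7) − h(BH-8) = 305.71 − 298.22 = 7.49 m.
Hydraulic gradient: i = |Δh| / L = 7.49 / 996.3 = 0.00752.

i ≈ 0.00752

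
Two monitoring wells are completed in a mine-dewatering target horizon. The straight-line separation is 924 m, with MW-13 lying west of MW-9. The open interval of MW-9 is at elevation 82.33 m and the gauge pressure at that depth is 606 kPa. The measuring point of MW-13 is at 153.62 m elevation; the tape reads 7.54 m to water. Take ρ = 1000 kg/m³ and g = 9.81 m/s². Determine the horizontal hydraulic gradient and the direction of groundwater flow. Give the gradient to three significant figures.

i ≈ 0.00214; groundwater flows toward the east

Pressure head at MW-9: ψ = P/(ρg) = 606×1000 / (1000 × 9.81) = 61.77 m.
Total head at MW-9: h = z + ψ = 82.33 + 61.77 = 144.10 m.
Total head at MW-13: h = 153.62 − 7.54 = 146.08 m.
Head difference: h(MW-9) − h(MW-13) = 144.10 − 146.08 = -1.98 m.
Hydraulic gradient: i = |Δh| / L = 1.98 / 924 = 0.00214.
Flow is from higher to lower head: from MW-13 toward MW-9, i.e. toward the east.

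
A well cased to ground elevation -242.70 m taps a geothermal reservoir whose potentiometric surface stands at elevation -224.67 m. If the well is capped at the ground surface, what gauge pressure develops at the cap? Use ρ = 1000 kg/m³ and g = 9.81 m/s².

Head above the cap: Δh = -224.67 − (-242.70) = 18.03 m.
P = ρgΔh = 1000 × 9.81 × 18.03 = 176874 Pa ≈ 177 kPa.

P ≈ 177 kPa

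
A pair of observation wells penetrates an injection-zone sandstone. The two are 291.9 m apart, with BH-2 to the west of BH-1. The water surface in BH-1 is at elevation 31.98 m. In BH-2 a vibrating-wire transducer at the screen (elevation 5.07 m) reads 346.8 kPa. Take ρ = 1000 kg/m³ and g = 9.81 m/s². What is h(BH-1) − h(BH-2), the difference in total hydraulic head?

Total head at BH-1: h = 31.98 m (water level in the piezometer is the total head).
Pressure head at BH-2: ψ = P/(ρg) = 346.8×1000 / (1000 × 9.81) = 35.35 m.
Total head at BH-2: h = z + ψ = 5.07 + 35.35 = 40.42 m.
Head difference: h(BH-1) − h(BH-2) = 31.98 − 40.42 = -8.44 m.

Δh ≈ -8.44 m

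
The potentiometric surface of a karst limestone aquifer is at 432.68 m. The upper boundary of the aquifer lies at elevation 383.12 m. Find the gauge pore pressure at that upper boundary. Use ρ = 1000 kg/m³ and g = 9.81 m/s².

P ≈ 486 kPa

Pressure head at the aquifer top: ψ = h − z = 432.68 − 383.12 = 49.56 m.
P = ρgψ = 1000 × 9.81 × 49.56 = 486184 Pa ≈ 486 kPa.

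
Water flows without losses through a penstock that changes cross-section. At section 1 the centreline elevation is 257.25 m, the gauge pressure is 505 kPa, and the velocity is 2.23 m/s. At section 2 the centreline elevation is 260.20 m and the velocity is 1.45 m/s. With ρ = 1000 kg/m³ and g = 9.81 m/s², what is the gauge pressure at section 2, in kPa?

P₂ ≈ 477 kPa

Pressure head at 1: ψ₁ = P₁/(ρg) = 505×1000 / (1000 × 9.81) = 51.48 m.
Velocity heads: v₁²/2g = 2.23²/19.62 = 0.253 m; v₂²/2g = 1.45²/19.62 = 0.107 m.
Total head H = z₁ + ψ₁ + v₁²/2g = 257.25 + 51.48 + 0.253 = 308.98 m.
ψ₂ = H − z₂ − v₂²/2g = 308.98 − 260.20 − 0.107 = 48.67 m.
P₂ = ρgψ₂ = 1000 × 9.81 × 48.67 ≈ 477 kPa.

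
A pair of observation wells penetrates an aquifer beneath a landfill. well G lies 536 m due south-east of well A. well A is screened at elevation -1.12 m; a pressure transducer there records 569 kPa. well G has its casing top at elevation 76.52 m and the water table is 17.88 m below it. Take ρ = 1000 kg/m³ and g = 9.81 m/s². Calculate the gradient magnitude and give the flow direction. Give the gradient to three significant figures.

i ≈ 0.00328; groundwater flows toward the north-west

Pressure head at well A: ψ = P/(ρg) = 569×1000 / (1000 × 9.81) = 58.00 m.
Total head at well A: h = z + ψ = -1.12 + 58.00 = 56.88 m.
Total head at well G: h = 76.52 − 17.88 = 58.64 m.
Head difference: h(well A) − h(well G) = 56.88 − 58.64 = -1.76 m.
Hydraulic gradient: i = |Δh| / L = 1.76 / 536 = 0.00328.
Flow is from higher to lower head: from well G toward well A, i.e. toward the north-west.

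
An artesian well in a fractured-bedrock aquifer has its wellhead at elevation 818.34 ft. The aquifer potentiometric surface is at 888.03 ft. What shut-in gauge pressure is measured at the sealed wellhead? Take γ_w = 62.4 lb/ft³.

P ≈ 30.2 psi

Head above the cap: Δh = 888.03 − 818.34 = 69.69 ft.
P = γΔh/144 = 62.4 × 69.69 / 144 = 30.2 psi.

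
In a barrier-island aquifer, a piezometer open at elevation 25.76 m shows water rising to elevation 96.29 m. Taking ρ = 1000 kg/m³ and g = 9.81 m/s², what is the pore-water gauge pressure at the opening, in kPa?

P ≈ 692 kPa

Pressure head ψ = h − z = 96.29 − 25.76 = 70.53 m.
P = ρgψ = 1000 × 9.81 × 70.53 = 691899 Pa ≈ 692 kPa.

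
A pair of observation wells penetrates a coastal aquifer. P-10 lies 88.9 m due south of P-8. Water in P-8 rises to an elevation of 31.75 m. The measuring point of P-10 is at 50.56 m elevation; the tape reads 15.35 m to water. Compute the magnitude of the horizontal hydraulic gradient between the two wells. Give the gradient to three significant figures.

Total head at P-8: h = 31.75 m (water level in the piezometer is the total head).
Total head at P-10: h = 50.56 − 15.35 = 35.21 m.
Head difference: h(P-8) − h(P-10) = 31.75 − 35.21 = -3.46 m.
Hydraulic gradient: i = |Δh| / L = 3.46 / 88.9 = 0.0389.

i ≈ 0.0389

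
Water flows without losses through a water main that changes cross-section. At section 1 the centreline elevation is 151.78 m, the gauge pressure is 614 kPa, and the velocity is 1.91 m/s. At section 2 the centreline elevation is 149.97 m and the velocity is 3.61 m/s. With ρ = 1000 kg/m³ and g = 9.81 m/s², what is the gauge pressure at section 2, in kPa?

Pressure head at 1: ψ₁ = P₁/(ρg) = 614×1000 / (1000 × 9.81) = 62.59 m.
Velocity heads: v₁²/2g = 1.91²/19.62 = 0.186 m; v₂²/2g = 3.61²/19.62 = 0.664 m.
Total head H = z₁ + ψ₁ + v₁²/2g = 151.78 + 62.59 + 0.186 = 214.56 m.
ψ₂ = H − z₂ − v₂²/2g = 214.56 − 149.97 − 0.664 = 63.93 m.
P₂ = ρgψ₂ = 1000 × 9.81 × 63.93 ≈ 627 kPa.

P₂ ≈ 627 kPa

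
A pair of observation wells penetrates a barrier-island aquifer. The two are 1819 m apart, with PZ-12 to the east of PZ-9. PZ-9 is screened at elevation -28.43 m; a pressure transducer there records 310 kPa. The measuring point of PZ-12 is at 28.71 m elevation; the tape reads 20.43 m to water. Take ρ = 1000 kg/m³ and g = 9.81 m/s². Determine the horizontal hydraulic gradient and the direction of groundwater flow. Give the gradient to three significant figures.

Pressure head at PZ-9: ψ = P/(ρg) = 310×1000 / (1000 × 9.81) = 31.60 m.
Total head at PZ-9: h = z + ψ = -28.43 + 31.60 = 3.17 m.
Total head at PZ-12: h = 28.71 − 20.43 = 8.28 m.
Head difference: h(PZ-9) − h(PZ-12) = 3.17 − 8.28 = -5.11 m.
Hydraulic gradient: i = |Δh| / L = 5.11 / 1819 = 0.00281.
Flow is from higher to lower head: from PZ-12 toward PZ-9, i.e. toward the west.

i ≈ 0.00281; groundwater flows toward the west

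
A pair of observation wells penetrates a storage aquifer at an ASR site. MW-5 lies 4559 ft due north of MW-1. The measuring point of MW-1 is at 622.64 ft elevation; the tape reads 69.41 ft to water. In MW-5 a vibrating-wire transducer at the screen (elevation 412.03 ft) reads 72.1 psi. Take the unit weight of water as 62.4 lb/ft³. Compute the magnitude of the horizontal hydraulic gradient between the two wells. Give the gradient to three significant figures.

Total head at MW-1: h = 622.64 − 69.41 = 553.23 ft.
Pressure head at MW-5: ψ = 144·P/γ = 144 × 72.1 / 62.4 = 166.38 ft.
Total head at MW-5: h = z + ψ = 412.03 + 166.38 = 578.41 ft.
Head difference: h(MW-1) − h(MW-5) = 553.23 − 578.41 = -25.18 ft.
Hydraulic gradient: i = |Δh| / L = 25.18 / 4559 = 0.00552.

i ≈ 0.00552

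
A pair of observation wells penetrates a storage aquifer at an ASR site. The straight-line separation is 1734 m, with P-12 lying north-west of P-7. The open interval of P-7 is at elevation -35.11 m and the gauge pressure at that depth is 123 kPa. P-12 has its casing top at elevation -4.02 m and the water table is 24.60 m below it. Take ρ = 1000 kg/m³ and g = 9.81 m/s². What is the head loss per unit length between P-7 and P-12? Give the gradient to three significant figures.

i ≈ 0.00349 m/m

Pressure head at P-7: ψ = P/(ρg) = 123×1000 / (1000 × 9.81) = 12.54 m.
Total head at P-7: h = z + ψ = -35.11 + 12.54 = -22.57 m.
Total head at P-12: h = -4.02 − 24.60 = -28.62 m.
Head difference: h(P-7) − h(P-12) = -22.57 − (-28.62) = 6.05 m.
Hydraulic gradient: i = |Δh| / L = 6.05 / 1734 = 0.00349.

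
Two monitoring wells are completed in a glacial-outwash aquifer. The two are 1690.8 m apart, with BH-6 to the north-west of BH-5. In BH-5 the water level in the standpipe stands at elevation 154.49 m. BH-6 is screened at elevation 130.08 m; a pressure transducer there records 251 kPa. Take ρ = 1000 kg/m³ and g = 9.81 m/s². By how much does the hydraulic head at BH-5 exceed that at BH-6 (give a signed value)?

Δh ≈ -1.18 m

Total head at BH-5: h = 154.49 m (water level in the piezometer is the total head).
Pressure head at BH-6: ψ = P/(ρg) = 251×1000 / (1000 × 9.81) = 25.59 m.
Total head at BH-6: h = z + ψ = 130.08 + 25.59 = 155.67 m.
Head difference: h(BH-5) − h(BH-6) = 154.49 − 155.67 = -1.18 m.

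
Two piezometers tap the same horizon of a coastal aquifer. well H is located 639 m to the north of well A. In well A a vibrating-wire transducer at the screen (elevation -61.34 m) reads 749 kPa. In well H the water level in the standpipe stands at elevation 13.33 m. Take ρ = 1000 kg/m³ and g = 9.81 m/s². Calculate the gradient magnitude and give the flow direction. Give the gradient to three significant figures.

i ≈ 0.00263; groundwater flows toward the north

Pressure head at well A: ψ = P/(ρg) = 749×1000 / (1000 × 9.81) = 76.35 m.
Total head at well A: h = z + ψ = -61.34 + 76.35 = 15.01 m.
Total head at well H: h = 13.33 m (water level in the piezometer is the total head).
Head difference: h(well A) − h(well H) = 15.01 − 13.33 = 1.68 m.
Hydraulic gradient: i = |Δh| / L = 1.68 / 639 = 0.00263.
Flow is from higher to lower head: from well A toward well H, i.e. toward the north.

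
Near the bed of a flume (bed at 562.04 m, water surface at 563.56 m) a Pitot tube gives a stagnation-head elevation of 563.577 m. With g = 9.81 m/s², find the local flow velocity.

Near the bed, under hydrostatic conditions, the piezometric head (z + ψ) equals the free-surface elevation, 563.56 m.
Velocity head = total − piezometric = 563.577 − 563.56 = 0.017 m.
v = √(2g·h_v) = √(2 × 9.81 × 0.017) = 0.578 m/s.

v ≈ 0.578 m/s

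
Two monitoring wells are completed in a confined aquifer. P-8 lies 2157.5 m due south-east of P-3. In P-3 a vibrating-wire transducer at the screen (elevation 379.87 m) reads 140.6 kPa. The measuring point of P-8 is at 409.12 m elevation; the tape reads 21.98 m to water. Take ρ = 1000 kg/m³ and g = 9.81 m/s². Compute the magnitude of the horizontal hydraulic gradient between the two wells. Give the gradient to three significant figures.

i ≈ 0.00327

Pressure head at P-3: ψ = P/(ρg) = 140.6×1000 / (1000 × 9.81) = 14.33 m.
Total head at P-3: h = z + ψ = 379.87 + 14.33 = 394.20 m.
Total head at P-8: h = 409.12 − 21.98 = 387.14 m.
Head difference: h(P-3) − h(P-8) = 394.20 − 387.14 = 7.06 m.
Hydraulic gradient: i = |Δh| / L = 7.06 / 2157.5 = 0.00327.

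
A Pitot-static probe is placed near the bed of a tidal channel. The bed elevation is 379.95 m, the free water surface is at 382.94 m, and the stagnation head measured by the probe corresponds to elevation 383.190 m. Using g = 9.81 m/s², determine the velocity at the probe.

Near the bed, under hydrostatic conditions, the piezometric head (z + ψ) equals the free-surface elevation, 382.94 m.
Velocity head = total − piezometric = 383.190 − 382.94 = 0.250 m.
v = √(2g·h_v) = √(2 × 9.81 × 0.250) = 2.21 m/s.

v ≈ 2.21 m/s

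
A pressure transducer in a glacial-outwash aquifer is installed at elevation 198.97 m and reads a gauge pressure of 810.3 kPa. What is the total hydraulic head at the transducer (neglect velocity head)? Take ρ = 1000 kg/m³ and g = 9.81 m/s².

ψ = P/(ρg) = 810.3×1000 / (1000 × 9.81) = 82.60 m.
h = z + ψ = 198.97 + 82.60 = 281.57 m.

h ≈ 281.57 m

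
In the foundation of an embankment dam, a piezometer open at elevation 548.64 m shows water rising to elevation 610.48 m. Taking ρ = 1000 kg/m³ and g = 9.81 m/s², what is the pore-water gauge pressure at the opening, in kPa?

P ≈ 607 kPa

Pressure head ψ = h − z = 610.48 − 548.64 = 61.84 m.
P = ρgψ = 1000 × 9.81 × 61.84 = 606650 Pa ≈ 607 kPa.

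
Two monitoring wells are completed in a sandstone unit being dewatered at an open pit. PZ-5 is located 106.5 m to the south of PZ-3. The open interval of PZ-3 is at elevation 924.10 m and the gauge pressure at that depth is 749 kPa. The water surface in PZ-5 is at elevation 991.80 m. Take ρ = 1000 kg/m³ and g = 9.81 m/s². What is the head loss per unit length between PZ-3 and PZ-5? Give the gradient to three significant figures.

Pressure head at PZ-3: ψ = P/(ρg) = 749×1000 / (1000 × 9.81) = 76.35 m.
Total head at PZ-3: h = z + ψ = 924.10 + 76.35 = 1000.45 m.
Total head at PZ-5: h = 991.80 m (water level in the piezometer is the total head).
Head difference: h(PZ-3) − h(PZ-5) = 1000.45 − 991.80 = 8.65 m.
Hydraulic gradient: i = |Δh| / L = 8.65 / 106.5 = 0.0812.

i ≈ 0.0812 m/m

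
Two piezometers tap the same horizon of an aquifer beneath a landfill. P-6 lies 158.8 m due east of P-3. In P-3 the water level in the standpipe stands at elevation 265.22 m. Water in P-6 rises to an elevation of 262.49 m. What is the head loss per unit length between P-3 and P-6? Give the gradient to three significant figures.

i ≈ 0.0172 m/m

Total head at P-3: h = 265.22 m (water level in the piezometer is the total head).
Total head at P-6: h = 262.49 m (water level in the piezometer is the total head).
Head difference: h(P-3) − h(P-6) = 265.22 − 262.49 = 2.73 m.
Hydraulic gradient: i = |Δh| / L = 2.73 / 158.8 = 0.0172.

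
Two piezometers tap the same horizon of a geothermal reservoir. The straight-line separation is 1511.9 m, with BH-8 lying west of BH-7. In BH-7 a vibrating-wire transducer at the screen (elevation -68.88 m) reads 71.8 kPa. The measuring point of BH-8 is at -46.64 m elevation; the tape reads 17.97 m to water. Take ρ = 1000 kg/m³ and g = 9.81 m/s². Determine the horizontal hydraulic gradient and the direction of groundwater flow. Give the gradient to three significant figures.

i ≈ 0.00202; groundwater flows toward the west

Pressure head at BH-7: ψ = P/(ρg) = 71.8×1000 / (1000 × 9.81) = 7.32 m.
Total head at BH-7: h = z + ψ = -68.88 + 7.32 = -61.56 m.
Total head at BH-8: h = -46.64 − 17.97 = -64.61 m.
Head difference: h(BH-7) − h(BH-8) = -61.56 − (-64.61) = 3.05 m.
Hydraulic gradient: i = |Δh| / L = 3.05 / 1511.9 = 0.00202.
Flow is from higher to lower head: from BH-7 toward BH-8, i.e. toward the west.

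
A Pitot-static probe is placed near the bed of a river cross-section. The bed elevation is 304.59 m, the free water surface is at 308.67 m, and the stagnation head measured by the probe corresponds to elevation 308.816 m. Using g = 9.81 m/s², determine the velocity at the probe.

v ≈ 1.69 m/s

Near the bed, under hydrostatic conditions, the piezometric head (z + ψ) equals the free-surface elevation, 308.67 m.
Velocity head = total − piezometric = 308.816 − 308.67 = 0.146 m.
v = √(2g·h_v) = √(2 × 9.81 × 0.146) = 1.69 m/s.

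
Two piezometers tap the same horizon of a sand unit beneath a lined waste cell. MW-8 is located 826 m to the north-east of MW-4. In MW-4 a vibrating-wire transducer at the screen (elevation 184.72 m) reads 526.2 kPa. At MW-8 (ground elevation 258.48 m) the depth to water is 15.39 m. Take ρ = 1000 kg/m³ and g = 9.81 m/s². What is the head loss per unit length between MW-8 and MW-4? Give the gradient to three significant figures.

Pressure head at MW-4: ψ = P/(ρg) = 526.2×1000 / (1000 × 9.81) = 53.64 m.
Total head at MW-4: h = z + ψ = 184.72 + 53.64 = 238.36 m.
Total head at MW-8: h = 258.48 − 15.39 = 243.09 m.
Head difference: h(MW-4) − h(MW-8) = 238.36 − 243.09 = -4.73 m.
Hydraulic gradient: i = |Δh| / L = 4.73 / 826 = 0.00573.

i ≈ 0.00573 m/m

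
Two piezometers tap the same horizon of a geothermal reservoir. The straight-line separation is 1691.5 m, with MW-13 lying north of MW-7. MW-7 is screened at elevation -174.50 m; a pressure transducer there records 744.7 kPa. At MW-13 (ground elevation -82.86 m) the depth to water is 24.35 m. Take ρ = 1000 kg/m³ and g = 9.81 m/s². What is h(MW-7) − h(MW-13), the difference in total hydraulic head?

Δh ≈ 8.62 m

Pressure head at MW-7: ψ = P/(ρg) = 744.7×1000 / (1000 × 9.81) = 75.91 m.
Total head at MW-7: h = z + ψ = -174.50 + 75.91 = -98.59 m.
Total head at MW-13: h = -82.86 − 24.35 = -107.21 m.
Head difference: h(MW-7) − h(MW-13) = -98.59 − (-107.21) = 8.62 m.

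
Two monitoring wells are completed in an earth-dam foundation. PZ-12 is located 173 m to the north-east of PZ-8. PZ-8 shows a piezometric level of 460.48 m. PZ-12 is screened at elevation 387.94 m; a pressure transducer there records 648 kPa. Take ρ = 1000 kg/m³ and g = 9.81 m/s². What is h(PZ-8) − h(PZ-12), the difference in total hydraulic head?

Total head at PZ-8: h = 460.48 m (water level in the piezometer is the total head).
Pressure head at PZ-12: ψ = P/(ρg) = 648×1000 / (1000 × 9.81) = 66.06 m.
Total head at PZ-12: h = z + ψ = 387.94 + 66.06 = 454.00 m.
Head difference: h(PZ-8) − h(PZ-12) = 460.48 − 454.00 = 6.48 m.

Δh ≈ 6.48 m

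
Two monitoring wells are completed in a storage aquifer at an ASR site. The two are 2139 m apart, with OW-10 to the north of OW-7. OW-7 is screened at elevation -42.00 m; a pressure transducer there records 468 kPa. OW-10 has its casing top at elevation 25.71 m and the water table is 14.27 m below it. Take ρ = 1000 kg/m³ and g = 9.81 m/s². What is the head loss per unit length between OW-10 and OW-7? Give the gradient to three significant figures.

Pressure head at OW-7: ψ = P/(ρg) = 468×1000 / (1000 × 9.81) = 47.71 m.
Total head at OW-7: h = z + ψ = -42.00 + 47.71 = 5.71 m.
Total head at OW-10: h = 25.71 − 14.27 = 11.44 m.
Head difference: h(OW-7) − h(OW-10) = 5.71 − 11.44 = -5.73 m.
Hydraulic gradient: i = |Δh| / L = 5.73 / 2139 = 0.00268.

i ≈ 0.00268 m/m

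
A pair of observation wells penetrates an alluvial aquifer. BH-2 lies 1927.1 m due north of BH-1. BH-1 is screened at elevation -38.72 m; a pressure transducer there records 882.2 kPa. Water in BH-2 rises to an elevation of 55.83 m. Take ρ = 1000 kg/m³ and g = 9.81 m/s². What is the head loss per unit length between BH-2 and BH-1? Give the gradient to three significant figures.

Pressure head at BH-1: ψ = P/(ρg) = 882.2×1000 / (1000 × 9.81) = 89.93 m.
Total head at BH-1: h = z + ψ = -38.72 + 89.93 = 51.21 m.
Total head at BH-2: h = 55.83 m (water level in the piezometer is the total head).
Head difference: h(BH-1) − h(BH-2) = 51.21 − 55.83 = -4.62 m.
Hydraulic gradient: i = |Δh| / L = 4.62 / 1927.1 = 0.00240.

i ≈ 0.00240 m/m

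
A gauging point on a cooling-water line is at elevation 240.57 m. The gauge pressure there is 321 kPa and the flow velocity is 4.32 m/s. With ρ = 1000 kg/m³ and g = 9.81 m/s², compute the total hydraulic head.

Pressure head ψ = P/(ρg) = 321×1000 / (1000 × 9.81) = 32.72 m.
Velocity head = v²/(2g) = 4.32² / (2 × 9.81) = 0.951 m.
h = z + ψ + v²/(2g) = 240.57 + 32.72 + 0.951 = 274.24 m.

h ≈ 274.24 m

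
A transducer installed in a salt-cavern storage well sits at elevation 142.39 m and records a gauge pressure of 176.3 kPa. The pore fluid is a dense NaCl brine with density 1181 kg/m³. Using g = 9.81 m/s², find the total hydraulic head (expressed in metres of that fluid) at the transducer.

ψ = P/(ρg) = 176.3×1000 / (1181 × 9.81) = 15.22 m.
h = z + ψ = 142.39 + 15.22 = 157.61 m.

h ≈ 157.61 m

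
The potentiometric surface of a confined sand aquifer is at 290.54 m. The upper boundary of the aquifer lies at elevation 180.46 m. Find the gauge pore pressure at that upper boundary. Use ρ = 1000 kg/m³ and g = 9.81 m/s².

Pressure head at the aquifer top: ψ = h − z = 290.54 − 180.46 = 110.08 m.
P = ρgψ = 1000 × 9.81 × 110.08 = 1079885 Pa ≈ 1080 kPa.

P ≈ 1080 kPa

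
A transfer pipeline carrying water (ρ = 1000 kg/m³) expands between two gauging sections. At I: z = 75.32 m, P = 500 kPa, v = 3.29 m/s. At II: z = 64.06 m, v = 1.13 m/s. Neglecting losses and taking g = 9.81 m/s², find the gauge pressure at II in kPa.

P₂ ≈ 615 kPa

Pressure head at I: ψ₁ = P₁/(ρg) = 500×1000 / (1000 × 9.81) = 50.97 m.
Velocity heads: v₁²/2g = 3.29²/19.62 = 0.552 m; v₂²/2g = 1.13²/19.62 = 0.065 m.
Total head H = z₁ + ψ₁ + v₁²/2g = 75.32 + 50.97 + 0.552 = 126.84 m.
ψ₂ = H − z₂ − v₂²/2g = 126.84 − 64.06 − 0.065 = 62.72 m.
P₂ = ρgψ₂ = 1000 × 9.81 × 62.72 ≈ 615 kPa.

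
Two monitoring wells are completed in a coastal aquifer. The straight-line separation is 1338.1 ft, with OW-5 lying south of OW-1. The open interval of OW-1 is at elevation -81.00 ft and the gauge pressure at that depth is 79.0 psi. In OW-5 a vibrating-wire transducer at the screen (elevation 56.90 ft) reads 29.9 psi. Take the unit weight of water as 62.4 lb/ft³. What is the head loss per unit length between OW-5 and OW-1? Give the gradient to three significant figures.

Pressure head at OW-1: ψ = 144·P/γ = 144 × 79.0 / 62.4 = 182.31 ft.
Total head at OW-1: h = z + ψ = -81.00 + 182.31 = 101.31 ft.
Pressure head at OW-5: ψ = 144·P/γ = 144 × 29.9 / 62.4 = 69.00 ft.
Total head at OW-5: h = z + ψ = 56.90 + 69.00 = 125.90 ft.
Head difference: h(OW-1) − h(OW-5) = 101.31 − 125.90 = -24.59 ft.
Hydraulic gradient: i = |Δh| / L = 24.59 / 1338.1 = 0.0184.

i ≈ 0.0184 ft/ft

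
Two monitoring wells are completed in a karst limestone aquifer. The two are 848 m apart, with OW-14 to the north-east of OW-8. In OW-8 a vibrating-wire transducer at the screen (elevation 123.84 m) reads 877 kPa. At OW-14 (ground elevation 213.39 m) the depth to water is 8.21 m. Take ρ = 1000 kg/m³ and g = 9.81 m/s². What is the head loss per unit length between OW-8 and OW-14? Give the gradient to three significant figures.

Pressure head at OW-8: ψ = P/(ρg) = 877×1000 / (1000 × 9.81) = 89.40 m.
Total head at OW-8: h = z + ψ = 123.84 + 89.40 = 213.24 m.
Total head at OW-14: h = 213.39 − 8.21 = 205.18 m.
Head difference: h(OW-8) − h(OW-14) = 213.24 − 205.18 = 8.06 m.
Hydraulic gradient: i = |Δh| / L = 8.06 / 848 = 0.00950.

i ≈ 0.00950 m/m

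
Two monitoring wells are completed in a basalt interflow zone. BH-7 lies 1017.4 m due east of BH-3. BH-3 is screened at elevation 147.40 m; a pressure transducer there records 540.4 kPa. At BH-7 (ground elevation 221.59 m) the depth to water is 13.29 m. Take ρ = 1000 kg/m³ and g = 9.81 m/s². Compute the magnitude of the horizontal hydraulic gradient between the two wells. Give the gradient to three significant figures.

Pressure head at BH-3: ψ = P/(ρg) = 540.4×1000 / (1000 × 9.81) = 55.09 m.
Total head at BH-3: h = z + ψ = 147.40 + 55.09 = 202.49 m.
Total head at BH-7: h = 221.59 − 13.29 = 208.30 m.
Head difference: h(BH-3) − h(BH-7) = 202.49 − 208.30 = -5.81 m.
Hydraulic gradient: i = |Δh| / L = 5.81 / 1017.4 = 0.00571.

i ≈ 0.00571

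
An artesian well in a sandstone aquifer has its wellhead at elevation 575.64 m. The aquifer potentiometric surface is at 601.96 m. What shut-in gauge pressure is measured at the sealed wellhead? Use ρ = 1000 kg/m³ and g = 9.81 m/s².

Head above the cap: Δh = 601.96 − 575.64 = 26.32 m.
P = ρgΔh = 1000 × 9.81 × 26.32 = 258199 Pa ≈ 258 kPa.

P ≈ 258 kPa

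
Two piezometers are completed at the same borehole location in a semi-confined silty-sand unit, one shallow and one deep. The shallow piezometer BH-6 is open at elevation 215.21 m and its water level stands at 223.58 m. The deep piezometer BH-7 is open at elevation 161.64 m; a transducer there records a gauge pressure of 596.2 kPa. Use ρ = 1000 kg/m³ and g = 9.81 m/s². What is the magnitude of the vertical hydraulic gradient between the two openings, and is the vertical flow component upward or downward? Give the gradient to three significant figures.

Total head at BH-6: h = 223.58 m (water level in the standpipe).
Pressure head at BH-7: ψ = P/(ρg) = 596.2×1000 / (1000 × 9.81) = 60.77 m.
Total head at BH-7: h = z + ψ = 161.64 + 60.77 = 222.41 m.
Δh = h(BH-6) − h(BH-7) = 223.58 − 222.41 = 1.17 m.
Vertical separation Δz = 215.21 − 161.64 = 53.57 m.
|i_v| = |Δh| / Δz = 1.17 / 53.57 = 0.0218.
Head is higher in the shallow piezometer, so vertical flow is downward (recharge condition).

|i_v| ≈ 0.0218; vertical flow is downward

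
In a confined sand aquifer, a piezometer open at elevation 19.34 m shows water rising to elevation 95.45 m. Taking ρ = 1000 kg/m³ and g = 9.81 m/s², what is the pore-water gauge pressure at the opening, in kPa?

Pressure head ψ = h − z = 95.45 − 19.34 = 76.11 m.
P = ρgψ = 1000 × 9.81 × 76.11 = 746639 Pa ≈ 747 kPa.

P ≈ 747 kPa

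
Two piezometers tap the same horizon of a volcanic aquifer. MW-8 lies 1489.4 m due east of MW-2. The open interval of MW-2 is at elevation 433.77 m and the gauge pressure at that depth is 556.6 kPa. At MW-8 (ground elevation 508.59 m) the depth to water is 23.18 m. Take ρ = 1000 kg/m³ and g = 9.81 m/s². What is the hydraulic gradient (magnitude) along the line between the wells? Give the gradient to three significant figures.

i ≈ 0.00342

Pressure head at MW-2: ψ = P/(ρg) = 556.6×1000 / (1000 × 9.81) = 56.74 m.
Total head at MW-2: h = z + ψ = 433.77 + 56.74 = 490.51 m.
Total head at MW-8: h = 508.59 − 23.18 = 485.41 m.
Head difference: h(MW-2) − h(MW-8) = 490.51 − 485.41 = 5.10 m.
Hydraulic gradient: i = |Δh| / L = 5.10 / 1489.4 = 0.00342.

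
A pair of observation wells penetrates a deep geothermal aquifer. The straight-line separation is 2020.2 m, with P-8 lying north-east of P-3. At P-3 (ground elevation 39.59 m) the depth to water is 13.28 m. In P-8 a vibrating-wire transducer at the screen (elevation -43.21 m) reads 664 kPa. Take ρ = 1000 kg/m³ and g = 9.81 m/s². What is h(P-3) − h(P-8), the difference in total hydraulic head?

Total head at P-3: h = 39.59 − 13.28 = 26.31 m.
Pressure head at P-8: ψ = P/(ρg) = 664×1000 / (1000 × 9.81) = 67.69 m.
Total head at P-8: h = z + ψ = -43.21 + 67.69 = 24.48 m.
Head difference: h(P-3) − h(P-8) = 26.31 − 24.48 = 1.83 m.

Δh ≈ 1.83 m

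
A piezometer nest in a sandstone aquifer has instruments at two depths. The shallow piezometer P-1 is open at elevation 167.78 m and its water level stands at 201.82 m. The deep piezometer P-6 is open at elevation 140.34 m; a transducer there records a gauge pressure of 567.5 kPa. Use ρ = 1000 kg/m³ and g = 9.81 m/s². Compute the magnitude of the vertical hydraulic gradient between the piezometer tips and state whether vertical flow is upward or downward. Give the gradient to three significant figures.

|i_v| ≈ 0.132; vertical flow is downward

Total head at P-1: h = 201.82 m (water level in the standpipe).
Pressure head at P-6: ψ = P/(ρg) = 567.5×1000 / (1000 × 9.81) = 57.85 m.
Total head at P-6: h = z + ψ = 140.34 + 57.85 = 198.19 m.
Δh = h(P-1) − h(P-6) = 201.82 − 198.19 = 3.63 m.
Vertical separation Δz = 167.78 − 140.34 = 27.44 m.
|i_v| = |Δh| / Δz = 3.63 / 27.44 = 0.132.
Head is higher in the shallow piezometer, so vertical flow is downward (recharge condition).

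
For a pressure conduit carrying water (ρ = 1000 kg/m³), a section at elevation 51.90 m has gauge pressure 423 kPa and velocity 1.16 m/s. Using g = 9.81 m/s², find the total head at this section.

Pressure head ψ = P/(ρg) = 423×1000 / (1000 × 9.81) = 43.12 m.
Velocity head = v²/(2g) = 1.16² / (2 × 9.81) = 0.069 m.
h = z + ψ + v²/(2g) = 51.90 + 43.12 + 0.069 = 95.09 m.

h ≈ 95.09 m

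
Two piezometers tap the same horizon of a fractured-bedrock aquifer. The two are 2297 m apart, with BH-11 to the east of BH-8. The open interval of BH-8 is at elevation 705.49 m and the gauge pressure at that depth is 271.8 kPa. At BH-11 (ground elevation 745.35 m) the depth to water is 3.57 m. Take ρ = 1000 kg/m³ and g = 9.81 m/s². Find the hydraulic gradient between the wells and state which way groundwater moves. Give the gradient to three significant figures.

i ≈ 0.00374; groundwater flows toward the west

Pressure head at BH-8: ψ = P/(ρg) = 271.8×1000 / (1000 × 9.81) = 27.71 m.
Total head at BH-8: h = z + ψ = 705.49 + 27.71 = 733.20 m.
Total head at BH-11: h = 745.35 − 3.57 = 741.78 m.
Head difference: h(BH-8) − h(BH-11) = 733.20 − 741.78 = -8.58 m.
Hydraulic gradient: i = |Δh| / L = 8.58 / 2297 = 0.00374.
Flow is from higher to lower head: from BH-11 toward BH-8, i.e. toward the west.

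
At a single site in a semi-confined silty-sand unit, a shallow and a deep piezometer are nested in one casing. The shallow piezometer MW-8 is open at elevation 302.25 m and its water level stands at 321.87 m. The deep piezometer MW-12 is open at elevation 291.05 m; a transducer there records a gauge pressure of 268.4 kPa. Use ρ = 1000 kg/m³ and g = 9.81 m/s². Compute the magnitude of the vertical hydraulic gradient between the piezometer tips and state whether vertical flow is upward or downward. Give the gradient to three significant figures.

|i_v| ≈ 0.309; vertical flow is downward

Total head at MW-8: h = 321.87 m (water level in the standpipe).
Pressure head at MW-12: ψ = P/(ρg) = 268.4×1000 / (1000 × 9.81) = 27.36 m.
Total head at MW-12: h = z + ψ = 291.05 + 27.36 = 318.41 m.
Δh = h(MW-8) − h(MW-12) = 321.87 − 318.41 = 3.46 m.
Vertical separation Δz = 302.25 − 291.05 = 11.20 m.
|i_v| = |Δh| / Δz = 3.46 / 11.20 = 0.309.
Head is higher in the shallow piezometer, so vertical flow is downward (recharge condition).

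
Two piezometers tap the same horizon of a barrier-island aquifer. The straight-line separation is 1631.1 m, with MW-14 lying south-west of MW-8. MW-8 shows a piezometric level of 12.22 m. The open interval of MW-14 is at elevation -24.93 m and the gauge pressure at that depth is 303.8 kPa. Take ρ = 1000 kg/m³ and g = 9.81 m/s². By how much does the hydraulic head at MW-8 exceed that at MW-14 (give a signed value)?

Δh ≈ 6.18 m

Total head at MW-8: h = 12.22 m (water level in the piezometer is the total head).
Pressure head at MW-14: ψ = P/(ρg) = 303.8×1000 / (1000 × 9.81) = 30.97 m.
Total head at MW-14: h = z + ψ = -24.93 + 30.97 = 6.04 m.
Head difference: h(MW-8) − h(MW-14) = 12.22 − 6.04 = 6.18 m.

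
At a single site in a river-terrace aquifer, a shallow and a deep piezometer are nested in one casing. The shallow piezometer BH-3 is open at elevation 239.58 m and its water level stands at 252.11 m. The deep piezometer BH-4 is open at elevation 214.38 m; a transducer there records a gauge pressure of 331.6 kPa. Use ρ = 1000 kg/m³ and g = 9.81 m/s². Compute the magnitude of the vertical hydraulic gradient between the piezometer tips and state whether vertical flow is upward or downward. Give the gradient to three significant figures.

|i_v| ≈ 0.156; vertical flow is downward

Total head at BH-3: h = 252.11 m (water level in the standpipe).
Pressure head at BH-4: ψ = P/(ρg) = 331.6×1000 / (1000 × 9.81) = 33.80 m.
Total head at BH-4: h = z + ψ = 214.38 + 33.80 = 248.18 m.
Δh = h(BH-3) − h(BH-4) = 252.11 − 248.18 = 3.93 m.
Vertical separation Δz = 239.58 − 214.38 = 25.20 m.
|i_v| = |Δh| / Δz = 3.93 / 25.20 = 0.156.
Head is higher in the shallow piezometer, so vertical flow is downward (recharge condition).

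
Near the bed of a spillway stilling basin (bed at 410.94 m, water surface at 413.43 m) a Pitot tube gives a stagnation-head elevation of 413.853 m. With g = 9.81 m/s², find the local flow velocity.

v ≈ 2.88 m/s

Near the bed, under hydrostatic conditions, the piezometric head (z + ψ) equals the free-surface elevation, 413.43 m.
Velocity head = total − piezometric = 413.853 − 413.43 = 0.423 m.
v = √(2g·h_v) = √(2 × 9.81 × 0.423) = 2.88 m/s.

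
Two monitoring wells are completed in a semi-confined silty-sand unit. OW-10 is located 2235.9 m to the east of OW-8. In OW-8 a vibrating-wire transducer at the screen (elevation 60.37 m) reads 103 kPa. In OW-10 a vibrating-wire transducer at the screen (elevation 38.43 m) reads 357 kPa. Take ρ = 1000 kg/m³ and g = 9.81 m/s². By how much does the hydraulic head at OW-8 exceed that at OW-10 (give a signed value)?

Pressure head at OW-8: ψ = P/(ρg) = 103×1000 / (1000 × 9.81) = 10.50 m.
Total head at OW-8: h = z + ψ = 60.37 + 10.50 = 70.87 m.
Pressure head at OW-10: ψ = P/(ρg) = 357×1000 / (1000 × 9.81) = 36.39 m.
Total head at OW-10: h = z + ψ = 38.43 + 36.39 = 74.82 m.
Head difference: h(OW-8) − h(OW-10) = 70.87 − 74.82 = -3.95 m.

Δh ≈ -3.95 m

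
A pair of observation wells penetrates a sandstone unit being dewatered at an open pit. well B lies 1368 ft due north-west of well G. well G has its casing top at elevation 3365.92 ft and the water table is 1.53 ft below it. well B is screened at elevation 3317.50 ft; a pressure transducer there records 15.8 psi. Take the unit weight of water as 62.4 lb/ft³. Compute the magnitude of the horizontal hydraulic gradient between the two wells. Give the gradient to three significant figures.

Total head at well G: h = 3365.92 − 1.53 = 3364.39 ft.
Pressure head at well B: ψ = 144·P/γ = 144 × 15.8 / 62.4 = 36.46 ft.
Total head at well B: h = z + ψ = 3317.50 + 36.46 = 3353.96 ft.
Head difference: h(well G) − h(well B) = 3364.39 − 3353.96 = 10.43 ft.
Hydraulic gradient: i = |Δh| / L = 10.43 / 1368 = 0.00762.

i ≈ 0.00762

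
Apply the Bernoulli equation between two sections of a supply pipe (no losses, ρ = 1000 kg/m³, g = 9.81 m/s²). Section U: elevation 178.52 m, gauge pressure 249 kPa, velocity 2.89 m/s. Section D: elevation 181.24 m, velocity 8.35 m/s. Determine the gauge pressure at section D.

Pressure head at U: ψ₁ = P₁/(ρg) = 249×1000 / (1000 × 9.81) = 25.38 m.
Velocity heads: v₁²/2g = 2.89²/19.62 = 0.426 m; v₂²/2g = 8.35²/19.62 = 3.554 m.
Total head H = z₁ + ψ₁ + v₁²/2g = 178.52 + 25.38 + 0.426 = 204.33 m.
ψ₂ = H − z₂ − v₂²/2g = 204.33 − 181.24 − 3.554 = 19.54 m.
P₂ = ρgψ₂ = 1000 × 9.81 × 19.54 ≈ 192 kPa.

P₂ ≈ 192 kPa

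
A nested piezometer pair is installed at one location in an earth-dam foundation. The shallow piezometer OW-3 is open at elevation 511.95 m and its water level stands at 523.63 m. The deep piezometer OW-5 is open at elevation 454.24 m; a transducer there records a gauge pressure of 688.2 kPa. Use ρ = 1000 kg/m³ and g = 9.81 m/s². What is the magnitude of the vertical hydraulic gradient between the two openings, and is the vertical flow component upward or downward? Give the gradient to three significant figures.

Total head at OW-3: h = 523.63 m (water level in the standpipe).
Pressure head at OW-5: ψ = P/(ρg) = 688.2×1000 / (1000 × 9.81) = 70.15 m.
Total head at OW-5: h = z + ψ = 454.24 + 70.15 = 524.39 m.
Δh = h(OW-3) − h(OW-5) = 523.63 − 524.39 = -0.76 m.
Vertical separation Δz = 511.95 − 454.24 = 57.71 m.
|i_v| = |Δh| / Δz = 0.76 / 57.71 = 0.0132.
Head is higher in the deep piezometer, so vertical flow is upward (discharge condition).

|i_v| ≈ 0.0132; vertical flow is upward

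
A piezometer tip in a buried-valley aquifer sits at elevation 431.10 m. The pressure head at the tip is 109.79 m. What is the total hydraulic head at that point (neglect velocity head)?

h = z + ψ = 431.10 + 109.79 = 540.89 m.

h ≈ 540.89 m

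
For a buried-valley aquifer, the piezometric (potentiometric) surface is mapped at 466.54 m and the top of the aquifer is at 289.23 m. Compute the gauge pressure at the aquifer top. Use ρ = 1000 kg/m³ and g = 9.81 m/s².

Pressure head at the aquifer top: ψ = h − z = 466.54 − 289.23 = 177.31 m.
P = ρgψ = 1000 × 9.81 × 177.31 = 1739411 Pa ≈ 1740 kPa.

P ≈ 1740 kPa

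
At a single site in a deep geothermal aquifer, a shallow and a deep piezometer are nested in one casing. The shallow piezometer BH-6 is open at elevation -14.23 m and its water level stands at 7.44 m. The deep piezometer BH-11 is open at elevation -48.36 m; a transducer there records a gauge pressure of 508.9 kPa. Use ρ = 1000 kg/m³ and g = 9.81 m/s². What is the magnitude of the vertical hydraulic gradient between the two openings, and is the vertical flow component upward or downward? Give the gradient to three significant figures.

Total head at BH-6: h = 7.44 m (water level in the standpipe).
Pressure head at BH-11: ψ = P/(ρg) = 508.9×1000 / (1000 × 9.81) = 51.88 m.
Total head at BH-11: h = z + ψ = -48.36 + 51.88 = 3.52 m.
Δh = h(BH-6) − h(BH-11) = 7.44 − 3.52 = 3.92 m.
Vertical separation Δz = -14.23 − (-48.36) = 34.13 m.
|i_v| = |Δh| / Δz = 3.92 / 34.13 = 0.115.
Head is higher in the shallow piezometer, so vertical flow is downward (recharge condition).

|i_v| ≈ 0.115; vertical flow is downward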